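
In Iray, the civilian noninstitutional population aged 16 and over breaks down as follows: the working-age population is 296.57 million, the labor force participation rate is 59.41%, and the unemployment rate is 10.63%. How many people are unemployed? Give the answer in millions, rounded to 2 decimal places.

Labor force = 0.5941 × 296.57 = 176.19 million.
Unemployed = 0.1063 × 176.19 ≈ 18.73 million.

About 18.73 million are unemployed.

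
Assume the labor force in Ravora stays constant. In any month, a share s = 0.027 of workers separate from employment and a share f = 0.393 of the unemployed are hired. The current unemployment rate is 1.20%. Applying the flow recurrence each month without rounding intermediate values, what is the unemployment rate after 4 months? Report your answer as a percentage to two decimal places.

With a fixed labor force, u_{t+1} = u_t + s·(1−u_t) − f·u_t = u_t·(1−s−f) + s.
Here 1−s−f = 0.580 and s = 0.027.
u_1 = 0.012000 × 0.580 + 0.027 = 0.033960.
u_2 = 0.033960 × 0.580 + 0.027 = 0.046697.
u_3 = 0.046697 × 0.580 + 0.027 = 0.054084.
u_4 = 0.054084 × 0.580 + 0.027 = 0.058369.

Unemployment rate after four months ≈ 5.84%.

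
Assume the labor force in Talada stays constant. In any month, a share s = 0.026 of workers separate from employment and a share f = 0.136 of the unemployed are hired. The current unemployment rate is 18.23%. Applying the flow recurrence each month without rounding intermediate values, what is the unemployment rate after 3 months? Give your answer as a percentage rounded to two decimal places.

Unemployment rate after three months ≈ 17.33%.

With a fixed labor force, u_{t+1} = u_t + s·(1−u_t) − f·u_t = u_t·(1−s−f) + s.
Here 1−s−f = 0.838 and s = 0.026.
u_1 = 0.182300 × 0.838 + 0.026 = 0.178767.
u_2 = 0.178767 × 0.838 + 0.026 = 0.175807.
u_3 = 0.175807 × 0.838 + 0.026 = 0.173326.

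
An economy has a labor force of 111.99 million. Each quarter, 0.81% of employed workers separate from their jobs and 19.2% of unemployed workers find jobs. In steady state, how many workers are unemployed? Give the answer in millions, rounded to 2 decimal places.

About 4.53 million are unemployed in steady state.

Steady-state unemployment rate u* = s/(s+f) = 0.81/(0.81+19.2) = 0.040480.
Unemployed = u* × labor force = 0.040480 × 111.99 ≈ 4.53 million.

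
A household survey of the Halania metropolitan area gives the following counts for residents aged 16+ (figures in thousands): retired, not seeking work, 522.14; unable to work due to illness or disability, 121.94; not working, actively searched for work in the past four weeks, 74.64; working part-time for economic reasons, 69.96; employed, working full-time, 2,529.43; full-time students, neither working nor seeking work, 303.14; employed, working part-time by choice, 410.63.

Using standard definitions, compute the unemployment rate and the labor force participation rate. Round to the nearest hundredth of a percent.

Employed = 69.96 + 2,529.43 + 410.63 = 3,010.02 thousand (anyone who worked, including part-time for economic reasons, counts as employed).
Unemployed = 74.64 thousand.
Labor force = 3,010.02 + 74.64 = 3,084.66 thousand.
Not in labor force = 522.14 + 121.94 + 303.14 = 947.22 thousand (those not working and not actively searching are outside the labor force).
Civilian working-age population = 3,084.66 + 947.22 = 4,031.88 thousand.
Unemployment rate = 74.64 / 3,084.66 = 2.42%.
Labor force participation rate = 3,084.66 / 4,031.88 = 76.51%.

Unemployment rate ≈ 2.42%; labor force participation rate ≈ 76.51%.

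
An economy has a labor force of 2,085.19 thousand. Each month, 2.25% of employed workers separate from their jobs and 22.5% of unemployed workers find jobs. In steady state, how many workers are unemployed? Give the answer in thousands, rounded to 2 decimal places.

About 189.56 thousand are unemployed in steady state.

Steady-state unemployment rate u* = s/(s+f) = 2.25/(2.25+22.5) = 0.090909.
Unemployed = u* × labor force = 0.090909 × 2,085.19 ≈ 189.56 thousand.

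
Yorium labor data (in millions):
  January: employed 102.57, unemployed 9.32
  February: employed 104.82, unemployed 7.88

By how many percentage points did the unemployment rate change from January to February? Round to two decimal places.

January: labor force = 102.57 + 9.32 = 111.89; u = 9.32/111.89 = 8.33%.
February: labor force = 104.82 + 7.88 = 112.70; u = 7.88/112.70 = 6.99%.
Change = 6.99% − 8.33% = −1.34 pp.

The unemployment rate changed by −1.34 percentage points.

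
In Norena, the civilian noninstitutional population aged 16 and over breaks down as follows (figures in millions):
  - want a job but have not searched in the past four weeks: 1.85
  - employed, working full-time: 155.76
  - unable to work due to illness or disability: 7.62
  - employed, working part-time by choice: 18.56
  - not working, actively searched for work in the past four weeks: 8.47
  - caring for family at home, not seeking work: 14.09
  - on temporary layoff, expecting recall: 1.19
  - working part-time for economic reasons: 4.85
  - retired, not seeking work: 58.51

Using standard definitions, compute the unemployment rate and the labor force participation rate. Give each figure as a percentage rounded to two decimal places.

Unemployment rate ≈ 5.12%; labor force participation rate ≈ 69.70%.

Employed = 155.76 + 18.56 + 4.85 = 179.17 million (anyone who worked, including part-time for economic reasons, counts as employed).
Unemployed = 8.47 + 1.19 = 9.66 million (jobless and actively searching, or on temporary layoff).
Labor force = 179.17 + 9.66 = 188.83 million.
Not in labor force = 1.85 + 7.62 + 14.09 + 58.51 = 82.07 million (those not working and not actively searching are outside the labor force — including those who want a job but have given up searching).
Civilian working-age population = 188.83 + 82.07 = 270.90 million.
Unemployment rate = 9.66 / 188.83 = 5.12%.
Labor force participation rate = 188.83 / 270.90 = 69.70%.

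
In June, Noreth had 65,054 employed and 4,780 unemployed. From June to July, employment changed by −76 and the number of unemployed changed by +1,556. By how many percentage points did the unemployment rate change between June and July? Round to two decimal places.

The unemployment rate changed by +2.04 percentage points.

June: labor force = 65,054 + 4,780 = 69,834; u = 4,780/69,834 = 6.84%.
July: labor force = 64,978 + 6,336 = 71,314; u = 6,336/71,314 = 8.88%.
Change = 8.88% − 6.84% = +2.04 pp.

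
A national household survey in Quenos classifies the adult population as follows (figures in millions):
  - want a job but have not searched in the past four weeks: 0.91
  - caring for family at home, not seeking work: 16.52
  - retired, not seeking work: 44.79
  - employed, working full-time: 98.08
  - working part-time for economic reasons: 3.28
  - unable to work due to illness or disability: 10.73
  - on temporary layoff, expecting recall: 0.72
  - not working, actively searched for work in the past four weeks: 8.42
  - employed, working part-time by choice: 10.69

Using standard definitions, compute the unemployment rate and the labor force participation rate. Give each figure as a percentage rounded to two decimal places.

Unemployment rate ≈ 7.54%; labor force participation rate ≈ 62.42%.

Employed = 98.08 + 3.28 + 10.69 = 112.05 million (anyone who worked, including part-time for economic reasons, counts as employed).
Unemployed = 0.72 + 8.42 = 9.14 million (jobless and actively searching, or on temporary layoff).
Labor force = 112.05 + 9.14 = 121.19 million.
Not in labor force = 0.91 + 16.52 + 44.79 + 10.73 = 72.95 million (those not working and not actively searching are outside the labor force — including those who want a job but have given up searching).
Civilian working-age population = 121.19 + 72.95 = 194.14 million.
Unemployment rate = 9.14 / 121.19 = 7.54%.
Labor force participation rate = 121.19 / 194.14 = 62.42%.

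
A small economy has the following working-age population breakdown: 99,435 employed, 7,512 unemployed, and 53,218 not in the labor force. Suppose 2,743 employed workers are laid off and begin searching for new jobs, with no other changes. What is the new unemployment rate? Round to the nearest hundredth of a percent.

New unemployment rate ≈ 9.59%.

Initially, labor force = 99,435 + 7,512 = 106,947, so u = 7,512/106,947 = 7.02%.
After the change, employed falls and unemployed rises by 2,743; labor force unchanged → E = 96,692, U = 10,255, labor force = 106,947.
New unemployment rate = 10,255 / 106,947 = 9.59%.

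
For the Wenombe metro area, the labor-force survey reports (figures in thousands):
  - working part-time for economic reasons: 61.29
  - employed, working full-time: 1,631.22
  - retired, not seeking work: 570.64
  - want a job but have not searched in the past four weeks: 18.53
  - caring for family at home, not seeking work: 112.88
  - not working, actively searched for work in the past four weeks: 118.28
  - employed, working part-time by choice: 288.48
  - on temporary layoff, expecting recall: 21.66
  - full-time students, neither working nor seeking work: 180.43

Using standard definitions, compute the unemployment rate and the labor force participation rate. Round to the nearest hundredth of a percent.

Employed = 61.29 + 1,631.22 + 288.48 = 1,980.99 thousand (anyone who worked, including part-time for economic reasons, counts as employed).
Unemployed = 118.28 + 21.66 = 139.94 thousand (jobless and actively searching, or on temporary layoff).
Labor force = 1,980.99 + 139.94 = 2,120.93 thousand.
Not in labor force = 570.64 + 18.53 + 112.88 + 180.43 = 882.48 thousand (those not working and not actively searching are outside the labor force — including those who want a job but have given up searching).
Civilian working-age population = 2,120.93 + 882.48 = 3,003.41 thousand.
Unemployment rate = 139.94 / 2,120.93 = 6.60%.
Labor force participation rate = 2,120.93 / 3,003.41 = 70.62%.

Unemployment rate ≈ 6.60%; labor force participation rate ≈ 70.62%.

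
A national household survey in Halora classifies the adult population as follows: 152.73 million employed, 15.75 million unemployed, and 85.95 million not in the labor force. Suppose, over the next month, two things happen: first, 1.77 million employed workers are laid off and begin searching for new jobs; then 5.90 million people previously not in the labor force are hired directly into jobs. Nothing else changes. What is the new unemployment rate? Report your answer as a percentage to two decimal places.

New unemployment rate ≈ 10.05%.

Initially, labor force = 152.73 + 15.75 = 168.48 million, so u = 15.75/168.48 = 9.35%.
After the first change, employed falls and unemployed rises by 1.77; labor force unchanged → E = 150.96, U = 17.52, labor force = 168.48 million.
After the second change, employed and labor force both rise by 5.90; unemployed unchanged → E = 156.86, U = 17.52, labor force = 174.38 million.
New unemployment rate = 17.52 / 174.38 = 10.05%.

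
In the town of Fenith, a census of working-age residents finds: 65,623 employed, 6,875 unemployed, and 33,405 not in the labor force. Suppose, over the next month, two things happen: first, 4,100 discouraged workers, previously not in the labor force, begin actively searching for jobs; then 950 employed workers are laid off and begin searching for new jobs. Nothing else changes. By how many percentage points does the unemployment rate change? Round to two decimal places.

The unemployment rate changes by +6.09 percentage points.

Initially, labor force = 65,623 + 6,875 = 72,498, so u = 6,875/72,498 = 9.48%.
After the first change, unemployed and labor force both rise by 4,100 → E = 65,623, U = 10,975, labor force = 76,598.
After the second change, employed falls and unemployed rises by 950; labor force unchanged → E = 64,673, U = 11,925, labor force = 76,598.
New unemployment rate = 11,925 / 76,598 = 15.57%.
Change = 15.57% − 9.48% = +6.09 percentage points.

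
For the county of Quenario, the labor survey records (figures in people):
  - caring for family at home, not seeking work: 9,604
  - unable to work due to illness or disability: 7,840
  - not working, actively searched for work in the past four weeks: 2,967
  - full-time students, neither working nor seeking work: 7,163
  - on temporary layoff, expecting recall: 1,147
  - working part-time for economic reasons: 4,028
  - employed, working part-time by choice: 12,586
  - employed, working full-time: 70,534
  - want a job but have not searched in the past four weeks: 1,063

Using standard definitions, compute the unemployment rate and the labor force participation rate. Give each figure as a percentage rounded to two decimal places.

Employed = 4,028 + 12,586 + 70,534 = 87,148 (anyone who worked, including part-time for economic reasons, counts as employed).
Unemployed = 2,967 + 1,147 = 4,114 (jobless and actively searching, or on temporary layoff).
Labor force = 87,148 + 4,114 = 91,262.
Not in labor force = 9,604 + 7,840 + 7,163 + 1,063 = 25,670 (those not working and not actively searching are outside the labor force — including those who want a job but have given up searching).
Civilian working-age population = 91,262 + 25,670 = 116,932.
Unemployment rate = 4,114 / 91,262 = 4.51%.
Labor force participation rate = 91,262 / 116,932 = 78.05%.

Unemployment rate ≈ 4.51%; labor force participation rate ≈ 78.05%.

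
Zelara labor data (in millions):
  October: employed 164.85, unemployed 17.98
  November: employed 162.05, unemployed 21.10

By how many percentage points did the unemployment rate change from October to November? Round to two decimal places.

October: labor force = 164.85 + 17.98 = 182.83; u = 17.98/182.83 = 9.83%.
November: labor force = 162.05 + 21.10 = 183.15; u = 21.10/183.15 = 11.52%.
Change = 11.52% − 9.83% = +1.69 pp.

The unemployment rate changed by +1.69 percentage points.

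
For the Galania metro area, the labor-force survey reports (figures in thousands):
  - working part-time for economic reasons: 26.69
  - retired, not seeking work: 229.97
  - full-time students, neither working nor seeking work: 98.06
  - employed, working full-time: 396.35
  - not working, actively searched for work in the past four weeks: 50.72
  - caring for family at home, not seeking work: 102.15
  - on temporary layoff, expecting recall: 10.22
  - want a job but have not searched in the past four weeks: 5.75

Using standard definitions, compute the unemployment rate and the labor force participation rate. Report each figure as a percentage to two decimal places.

Unemployment rate ≈ 12.59%; labor force participation rate ≈ 52.61%.

Employed = 26.69 + 396.35 = 423.04 thousand (anyone who worked, including part-time for economic reasons, counts as employed).
Unemployed = 50.72 + 10.22 = 60.94 thousand (jobless and actively searching, or on temporary layoff).
Labor force = 423.04 + 60.94 = 483.98 thousand.
Not in labor force = 229.97 + 98.06 + 102.15 + 5.75 = 435.93 thousand (those not working and not actively searching are outside the labor force — including those who want a job but have given up searching).
Civilian working-age population = 483.98 + 435.93 = 919.91 thousand.
Unemployment rate = 60.94 / 483.98 = 12.59%.
Labor force participation rate = 483.98 / 919.91 = 52.61%.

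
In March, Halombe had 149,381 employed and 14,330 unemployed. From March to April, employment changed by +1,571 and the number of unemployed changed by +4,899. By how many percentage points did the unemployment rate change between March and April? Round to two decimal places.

The unemployment rate changed by +2.55 percentage points.

March: labor force = 149,381 + 14,330 = 163,711; u = 14,330/163,711 = 8.75%.
April: labor force = 150,952 + 19,229 = 170,181; u = 19,229/170,181 = 11.30%.
Change = 11.30% − 8.75% = +2.55 pp.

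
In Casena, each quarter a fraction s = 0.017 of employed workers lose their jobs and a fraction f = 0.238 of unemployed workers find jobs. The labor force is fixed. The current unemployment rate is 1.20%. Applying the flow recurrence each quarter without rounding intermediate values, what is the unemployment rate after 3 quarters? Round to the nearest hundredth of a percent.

Unemployment rate after three quarters ≈ 4.41%.

With a fixed labor force, u_{t+1} = u_t + s·(1−u_t) − f·u_t = u_t·(1−s−f) + s.
Here 1−s−f = 0.745 and s = 0.017.
u_1 = 0.012000 × 0.745 + 0.017 = 0.025940.
u_2 = 0.025940 × 0.745 + 0.017 = 0.036325.
u_3 = 0.036325 × 0.745 + 0.017 = 0.044062.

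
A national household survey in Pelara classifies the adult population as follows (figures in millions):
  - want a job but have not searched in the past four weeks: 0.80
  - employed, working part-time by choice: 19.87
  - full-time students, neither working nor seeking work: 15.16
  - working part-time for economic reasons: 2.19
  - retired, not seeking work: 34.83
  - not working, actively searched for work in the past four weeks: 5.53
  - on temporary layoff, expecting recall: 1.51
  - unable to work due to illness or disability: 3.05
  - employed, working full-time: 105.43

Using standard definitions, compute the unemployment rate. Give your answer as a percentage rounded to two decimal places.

Unemployment rate ≈ 5.23%.

Employed = 19.87 + 2.19 + 105.43 = 127.49 million (anyone who worked, including part-time for economic reasons, counts as employed).
Unemployed = 5.53 + 1.51 = 7.04 million (jobless and actively searching, or on temporary layoff).
Labor force = 127.49 + 7.04 = 134.53 million.
Unemployment rate = 7.04 / 134.53 = 5.23%.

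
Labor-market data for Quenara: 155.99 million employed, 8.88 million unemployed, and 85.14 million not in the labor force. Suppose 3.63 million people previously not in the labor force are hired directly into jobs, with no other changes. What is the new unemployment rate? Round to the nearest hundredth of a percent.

Initially, labor force = 155.99 + 8.88 = 164.87 million, so u = 8.88/164.87 = 5.39%.
After the change, employed and labor force both rise by 3.63; unemployed unchanged → E = 159.62, U = 8.88, labor force = 168.50 million.
New unemployment rate = 8.88 / 168.50 = 5.27%.

New unemployment rate ≈ 5.27%.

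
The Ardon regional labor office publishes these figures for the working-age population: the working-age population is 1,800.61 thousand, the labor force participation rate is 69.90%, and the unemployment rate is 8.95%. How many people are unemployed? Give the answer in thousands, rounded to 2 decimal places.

Labor force = 0.6990 × 1,800.61 = 1,258.63 thousand.
Unemployed = 0.0895 × 1,258.63 ≈ 112.65 thousand.

About 112.65 thousand are unemployed.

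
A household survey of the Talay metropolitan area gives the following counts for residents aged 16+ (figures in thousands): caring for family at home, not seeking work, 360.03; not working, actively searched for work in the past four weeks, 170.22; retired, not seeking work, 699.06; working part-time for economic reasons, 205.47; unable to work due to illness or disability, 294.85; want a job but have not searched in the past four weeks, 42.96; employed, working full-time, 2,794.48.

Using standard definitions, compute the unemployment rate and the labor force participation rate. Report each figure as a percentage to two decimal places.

Employed = 205.47 + 2,794.48 = 2,999.95 thousand (anyone who worked, including part-time for economic reasons, counts as employed).
Unemployed = 170.22 thousand.
Labor force = 2,999.95 + 170.22 = 3,170.17 thousand.
Not in labor force = 360.03 + 699.06 + 294.85 + 42.96 = 1,396.90 thousand (those not working and not actively searching are outside the labor force — including those who want a job but have given up searching).
Civilian working-age population = 3,170.17 + 1,396.90 = 4,567.07 thousand.
Unemployment rate = 170.22 / 3,170.17 = 5.37%.
Labor force participation rate = 3,170.17 / 4,567.07 = 69.41%.

Unemployment rate ≈ 5.37%; labor force participation rate ≈ 69.41%.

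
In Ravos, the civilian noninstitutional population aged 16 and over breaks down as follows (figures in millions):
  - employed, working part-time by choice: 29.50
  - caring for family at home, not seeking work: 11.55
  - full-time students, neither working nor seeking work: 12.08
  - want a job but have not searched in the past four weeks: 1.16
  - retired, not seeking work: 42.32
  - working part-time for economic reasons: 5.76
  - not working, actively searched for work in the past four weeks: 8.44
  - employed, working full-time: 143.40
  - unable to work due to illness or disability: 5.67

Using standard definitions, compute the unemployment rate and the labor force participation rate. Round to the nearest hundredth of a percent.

Unemployment rate ≈ 4.51%; labor force participation rate ≈ 71.99%.

Employed = 29.50 + 5.76 + 143.40 = 178.66 million (anyone who worked, including part-time for economic reasons, counts as employed).
Unemployed = 8.44 million.
Labor force = 178.66 + 8.44 = 187.10 million.
Not in labor force = 11.55 + 12.08 + 1.16 + 42.32 + 5.67 = 72.78 million (those not working and not actively searching are outside the labor force — including those who want a job but have given up searching).
Civilian working-age population = 187.10 + 72.78 = 259.88 million.
Unemployment rate = 8.44 / 187.10 = 4.51%.
Labor force participation rate = 187.10 / 259.88 = 71.99%.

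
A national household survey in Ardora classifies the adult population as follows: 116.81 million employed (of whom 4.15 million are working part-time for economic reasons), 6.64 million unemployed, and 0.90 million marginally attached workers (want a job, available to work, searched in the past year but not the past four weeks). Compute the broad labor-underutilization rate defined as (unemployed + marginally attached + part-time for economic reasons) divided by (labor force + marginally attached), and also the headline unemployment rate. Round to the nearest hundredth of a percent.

Labor force = 116.81 + 6.64 = 123.45 million.
Numerator = 6.64 + 0.90 + 4.15 = 11.69 million.
Denominator = 123.45 + 0.90 = 124.35 million.
Broad rate = 11.69 / 124.35 = 9.40%.
Headline unemployment rate = 6.64 / 123.45 = 5.38%.

Broad underutilization rate ≈ 9.40%; headline unemployment rate ≈ 5.38%.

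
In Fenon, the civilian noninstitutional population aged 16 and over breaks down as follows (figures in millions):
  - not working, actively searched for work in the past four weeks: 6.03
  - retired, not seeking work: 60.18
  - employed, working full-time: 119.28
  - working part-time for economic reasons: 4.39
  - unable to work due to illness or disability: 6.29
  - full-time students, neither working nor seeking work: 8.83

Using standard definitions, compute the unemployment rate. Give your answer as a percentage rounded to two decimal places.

Employed = 119.28 + 4.39 = 123.67 million (anyone who worked, including part-time for economic reasons, counts as employed).
Unemployed = 6.03 million.
Labor force = 123.67 + 6.03 = 129.70 million.
Unemployment rate = 6.03 / 129.70 = 4.65%.

Unemployment rate ≈ 4.65%.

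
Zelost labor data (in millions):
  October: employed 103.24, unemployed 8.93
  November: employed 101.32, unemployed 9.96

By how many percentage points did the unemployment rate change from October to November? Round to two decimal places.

October: labor force = 103.24 + 8.93 = 112.17; u = 8.93/112.17 = 7.96%.
November: labor force = 101.32 + 9.96 = 111.28; u = 9.96/111.28 = 8.95%.
Change = 8.95% − 7.96% = +0.99 pp.

The unemployment rate changed by +0.99 percentage points.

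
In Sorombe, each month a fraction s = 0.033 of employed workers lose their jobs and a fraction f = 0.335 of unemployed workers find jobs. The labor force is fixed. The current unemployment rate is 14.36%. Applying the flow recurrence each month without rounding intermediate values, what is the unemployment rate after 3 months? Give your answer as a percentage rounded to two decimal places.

With a fixed labor force, u_{t+1} = u_t + s·(1−u_t) − f·u_t = u_t·(1−s−f) + s.
Here 1−s−f = 0.632 and s = 0.033.
u_1 = 0.143600 × 0.632 + 0.033 = 0.123755.
u_2 = 0.123755 × 0.632 + 0.033 = 0.111213.
u_3 = 0.111213 × 0.632 + 0.033 = 0.103287.

Unemployment rate after three months ≈ 10.33%.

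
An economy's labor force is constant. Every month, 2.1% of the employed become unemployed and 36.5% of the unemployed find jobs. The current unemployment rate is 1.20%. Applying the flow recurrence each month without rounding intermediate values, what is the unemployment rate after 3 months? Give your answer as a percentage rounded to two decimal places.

Unemployment rate after three months ≈ 4.46%.

With a fixed labor force, u_{t+1} = u_t + s·(1−u_t) − f·u_t = u_t·(1−s−f) + s.
Here 1−s−f = 0.614 and s = 0.021.
u_1 = 0.012000 × 0.614 + 0.021 = 0.028368.
u_2 = 0.028368 × 0.614 + 0.021 = 0.038418.
u_3 = 0.038418 × 0.614 + 0.021 = 0.044589.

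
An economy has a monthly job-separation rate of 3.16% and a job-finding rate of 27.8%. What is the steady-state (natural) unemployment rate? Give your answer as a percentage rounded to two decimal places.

Steady-state unemployment rate ≈ 10.21%.

At steady state the flows balance: s·E = f·U, so U/(E+U) = s/(s+f).
u* = 3.16 / (3.16 + 27.8) = 3.16 / 30.96 = 10.21%.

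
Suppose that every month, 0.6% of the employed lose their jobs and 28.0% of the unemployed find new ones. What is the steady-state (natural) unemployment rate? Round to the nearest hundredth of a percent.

Steady-state unemployment rate ≈ 2.10%.

At steady state the flows balance: s·E = f·U, so U/(E+U) = s/(s+f).
u* = 0.6 / (0.6 + 28.0) = 0.6 / 28.60 = 2.10%.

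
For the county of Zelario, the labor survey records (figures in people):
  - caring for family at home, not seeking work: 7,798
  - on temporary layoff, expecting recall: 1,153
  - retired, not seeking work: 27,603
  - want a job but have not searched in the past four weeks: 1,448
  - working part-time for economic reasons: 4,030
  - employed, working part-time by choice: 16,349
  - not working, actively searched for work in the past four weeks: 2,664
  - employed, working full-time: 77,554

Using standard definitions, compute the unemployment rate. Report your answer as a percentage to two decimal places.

Employed = 4,030 + 16,349 + 77,554 = 97,933 (anyone who worked, including part-time for economic reasons, counts as employed).
Unemployed = 1,153 + 2,664 = 3,817 (jobless and actively searching, or on temporary layoff).
Labor force = 97,933 + 3,817 = 101,750.
Unemployment rate = 3,817 / 101,750 = 3.75%.

Unemployment rate ≈ 3.75%.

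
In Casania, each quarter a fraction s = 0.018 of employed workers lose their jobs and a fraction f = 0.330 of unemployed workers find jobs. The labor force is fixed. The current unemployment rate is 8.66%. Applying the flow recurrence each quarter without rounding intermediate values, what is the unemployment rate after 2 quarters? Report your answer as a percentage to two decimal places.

With a fixed labor force, u_{t+1} = u_t + s·(1−u_t) − f·u_t = u_t·(1−s−f) + s.
Here 1−s−f = 0.652 and s = 0.018.
u_1 = 0.086600 × 0.652 + 0.018 = 0.074463.
u_2 = 0.074463 × 0.652 + 0.018 = 0.066550.

Unemployment rate after two quarters ≈ 6.66%.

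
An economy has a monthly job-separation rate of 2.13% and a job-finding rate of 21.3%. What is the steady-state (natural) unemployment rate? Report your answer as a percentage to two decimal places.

Steady-state unemployment rate ≈ 9.09%.

At steady state the flows balance: s·E = f·U, so U/(E+U) = s/(s+f).
u* = 2.13 / (2.13 + 21.3) = 2.13 / 23.43 = 9.09%.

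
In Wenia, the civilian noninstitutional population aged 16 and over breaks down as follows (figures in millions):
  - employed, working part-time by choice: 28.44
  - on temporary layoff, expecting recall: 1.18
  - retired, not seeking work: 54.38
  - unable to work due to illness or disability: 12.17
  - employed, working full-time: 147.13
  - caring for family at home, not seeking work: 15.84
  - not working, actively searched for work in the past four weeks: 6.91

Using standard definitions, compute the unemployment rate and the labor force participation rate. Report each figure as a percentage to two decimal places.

Employed = 28.44 + 147.13 = 175.57 million.
Unemployed = 1.18 + 6.91 = 8.09 million (jobless and actively searching, or on temporary layoff).
Labor force = 175.57 + 8.09 = 183.66 million.
Not in labor force = 54.38 + 12.17 + 15.84 = 82.39 million (those not working and not actively searching are outside the labor force).
Civilian working-age population = 183.66 + 82.39 = 266.05 million.
Unemployment rate = 8.09 / 183.66 = 4.40%.
Labor force participation rate = 183.66 / 266.05 = 69.03%.

Unemployment rate ≈ 4.40%; labor force participation rate ≈ 69.03%.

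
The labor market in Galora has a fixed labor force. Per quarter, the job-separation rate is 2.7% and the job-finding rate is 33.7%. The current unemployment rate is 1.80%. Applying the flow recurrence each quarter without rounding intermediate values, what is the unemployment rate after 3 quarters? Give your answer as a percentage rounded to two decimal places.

With a fixed labor force, u_{t+1} = u_t + s·(1−u_t) − f·u_t = u_t·(1−s−f) + s.
Here 1−s−f = 0.636 and s = 0.027.
u_1 = 0.018000 × 0.636 + 0.027 = 0.038448.
u_2 = 0.038448 × 0.636 + 0.027 = 0.051453.
u_3 = 0.051453 × 0.636 + 0.027 = 0.059724.

Unemployment rate after three quarters ≈ 5.97%.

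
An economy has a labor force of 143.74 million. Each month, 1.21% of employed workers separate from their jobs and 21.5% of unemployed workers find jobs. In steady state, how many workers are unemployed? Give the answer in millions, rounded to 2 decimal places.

Steady-state unemployment rate u* = s/(s+f) = 1.21/(1.21+21.5) = 0.053280.
Unemployed = u* × labor force = 0.053280 × 143.74 ≈ 7.66 million.

About 7.66 million are unemployed in steady state.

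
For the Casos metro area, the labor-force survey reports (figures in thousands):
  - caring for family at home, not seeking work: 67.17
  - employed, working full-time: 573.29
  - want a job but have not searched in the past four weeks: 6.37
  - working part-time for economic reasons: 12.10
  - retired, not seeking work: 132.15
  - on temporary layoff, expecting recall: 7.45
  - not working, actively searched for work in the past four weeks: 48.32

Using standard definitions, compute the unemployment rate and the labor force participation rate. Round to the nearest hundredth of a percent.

Employed = 573.29 + 12.10 = 585.39 thousand (anyone who worked, including part-time for economic reasons, counts as employed).
Unemployed = 7.45 + 48.32 = 55.77 thousand (jobless and actively searching, or on temporary layoff).
Labor force = 585.39 + 55.77 = 641.16 thousand.
Not in labor force = 67.17 + 6.37 + 132.15 = 205.69 thousand (those not working and not actively searching are outside the labor force — including those who want a job but have given up searching).
Civilian working-age population = 641.16 + 205.69 = 846.85 thousand.
Unemployment rate = 55.77 / 641.16 = 8.70%.
Labor force participation rate = 641.16 / 846.85 = 75.71%.

Unemployment rate ≈ 8.70%; labor force participation rate ≈ 75.71%.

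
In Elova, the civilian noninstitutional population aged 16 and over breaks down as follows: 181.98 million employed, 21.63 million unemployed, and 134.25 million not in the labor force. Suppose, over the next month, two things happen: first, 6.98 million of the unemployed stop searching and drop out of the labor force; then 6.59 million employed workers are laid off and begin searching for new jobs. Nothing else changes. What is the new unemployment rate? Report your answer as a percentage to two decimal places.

New unemployment rate ≈ 10.80%.

Initially, labor force = 181.98 + 21.63 = 203.61 million, so u = 21.63/203.61 = 10.62%.
After the first change, unemployed and labor force both fall by 6.98 → E = 181.98, U = 14.65, labor force = 196.63 million.
After the second change, employed falls and unemployed rises by 6.59; labor force unchanged → E = 175.39, U = 21.24, labor force = 196.63 million.
New unemployment rate = 21.24 / 196.63 = 10.80%.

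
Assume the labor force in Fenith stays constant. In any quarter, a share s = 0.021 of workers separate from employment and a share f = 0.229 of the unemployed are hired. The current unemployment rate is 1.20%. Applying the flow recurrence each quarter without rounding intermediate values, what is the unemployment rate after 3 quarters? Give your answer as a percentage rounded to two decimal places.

Unemployment rate after three quarters ≈ 5.36%.

With a fixed labor force, u_{t+1} = u_t + s·(1−u_t) − f·u_t = u_t·(1−s−f) + s.
Here 1−s−f = 0.750 and s = 0.021.
u_1 = 0.012000 × 0.750 + 0.021 = 0.030000.
u_2 = 0.030000 × 0.750 + 0.021 = 0.043500.
u_3 = 0.043500 × 0.750 + 0.021 = 0.053625.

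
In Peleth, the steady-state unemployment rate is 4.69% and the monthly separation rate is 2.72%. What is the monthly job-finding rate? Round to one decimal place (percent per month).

From u* = s/(s+f): f = s·(1−u)/u.
f = 2.72 × (1 − 0.0469) / 0.0469 = 2.5924 / 0.0469 ≈ 55.3% per month.

Job-finding rate ≈ 55.3% per month.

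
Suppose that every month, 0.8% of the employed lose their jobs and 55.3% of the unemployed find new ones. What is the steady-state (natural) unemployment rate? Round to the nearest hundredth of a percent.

Steady-state unemployment rate ≈ 1.43%.

At steady state the flows balance: s·E = f·U, so U/(E+U) = s/(s+f).
u* = 0.8 / (0.8 + 55.3) = 0.8 / 56.10 = 1.43%.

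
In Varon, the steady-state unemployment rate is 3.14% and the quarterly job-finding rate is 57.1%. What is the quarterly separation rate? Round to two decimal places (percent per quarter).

Separation rate ≈ 1.85% per quarter.

From u* = s/(s+f): s = u·f/(1−u).
s = 0.0314 × 57.1 / (1 − 0.0314) = 1.7929 / 0.9686 ≈ 1.85% per quarter.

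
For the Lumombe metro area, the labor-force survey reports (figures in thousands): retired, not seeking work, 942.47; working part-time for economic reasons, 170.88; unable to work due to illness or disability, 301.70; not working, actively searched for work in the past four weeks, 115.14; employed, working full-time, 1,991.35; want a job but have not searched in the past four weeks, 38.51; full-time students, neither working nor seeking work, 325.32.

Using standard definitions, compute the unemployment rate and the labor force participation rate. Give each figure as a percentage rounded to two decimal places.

Employed = 170.88 + 1,991.35 = 2,162.23 thousand (anyone who worked, including part-time for economic reasons, counts as employed).
Unemployed = 115.14 thousand.
Labor force = 2,162.23 + 115.14 = 2,277.37 thousand.
Not in labor force = 942.47 + 301.70 + 38.51 + 325.32 = 1,608.00 thousand (those not working and not actively searching are outside the labor force — including those who want a job but have given up searching).
Civilian working-age population = 2,277.37 + 1,608.00 = 3,885.37 thousand.
Unemployment rate = 115.14 / 2,277.37 = 5.06%.
Labor force participation rate = 2,277.37 / 3,885.37 = 58.61%.

Unemployment rate ≈ 5.06%; labor force participation rate ≈ 58.61%.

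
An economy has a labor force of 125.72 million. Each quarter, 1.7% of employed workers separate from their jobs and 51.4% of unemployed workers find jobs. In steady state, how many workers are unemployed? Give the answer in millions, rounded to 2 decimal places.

Steady-state unemployment rate u* = s/(s+f) = 1.7/(1.7+51.4) = 0.032015.
Unemployed = u* × labor force = 0.032015 × 125.72 ≈ 4.02 million.

About 4.02 million are unemployed in steady state.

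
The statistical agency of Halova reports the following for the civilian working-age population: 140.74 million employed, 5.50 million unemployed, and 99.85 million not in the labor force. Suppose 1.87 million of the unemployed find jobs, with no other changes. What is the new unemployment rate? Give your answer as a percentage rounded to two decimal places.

New unemployment rate ≈ 2.48%.

Initially, labor force = 140.74 + 5.50 = 146.24 million, so u = 5.50/146.24 = 3.76%.
After the change, unemployed falls and employed rises by 1.87; labor force unchanged → E = 142.61, U = 3.63, labor force = 146.24 million.
New unemployment rate = 3.63 / 146.24 = 2.48%.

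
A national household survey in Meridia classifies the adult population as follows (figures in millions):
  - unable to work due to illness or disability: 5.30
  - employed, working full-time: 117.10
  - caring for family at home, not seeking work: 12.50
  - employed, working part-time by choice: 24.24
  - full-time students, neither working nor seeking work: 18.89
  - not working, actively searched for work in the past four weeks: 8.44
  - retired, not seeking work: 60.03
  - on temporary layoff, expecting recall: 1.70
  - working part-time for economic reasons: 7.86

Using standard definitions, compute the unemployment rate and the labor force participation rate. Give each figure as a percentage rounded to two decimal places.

Unemployment rate ≈ 6.36%; labor force participation rate ≈ 62.23%.

Employed = 117.10 + 24.24 + 7.86 = 149.20 million (anyone who worked, including part-time for economic reasons, counts as employed).
Unemployed = 8.44 + 1.70 = 10.14 million (jobless and actively searching, or on temporary layoff).
Labor force = 149.20 + 10.14 = 159.34 million.
Not in labor force = 5.30 + 12.50 + 18.89 + 60.03 = 96.72 million (those not working and not actively searching are outside the labor force).
Civilian working-age population = 159.34 + 96.72 = 256.06 million.
Unemployment rate = 10.14 / 159.34 = 6.36%.
Labor force participation rate = 159.34 / 256.06 = 62.23%.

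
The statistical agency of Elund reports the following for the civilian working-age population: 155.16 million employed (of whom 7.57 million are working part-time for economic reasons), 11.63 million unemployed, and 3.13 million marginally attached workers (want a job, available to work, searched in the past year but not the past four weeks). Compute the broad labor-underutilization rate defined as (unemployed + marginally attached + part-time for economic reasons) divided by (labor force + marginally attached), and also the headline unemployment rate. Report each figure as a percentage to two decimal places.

Labor force = 155.16 + 11.63 = 166.79 million.
Numerator = 11.63 + 3.13 + 7.57 = 22.33 million.
Denominator = 166.79 + 3.13 = 169.92 million.
Broad rate = 22.33 / 169.92 = 13.14%.
Headline unemployment rate = 11.63 / 166.79 = 6.97%.

Broad underutilization rate ≈ 13.14%; headline unemployment rate ≈ 6.97%.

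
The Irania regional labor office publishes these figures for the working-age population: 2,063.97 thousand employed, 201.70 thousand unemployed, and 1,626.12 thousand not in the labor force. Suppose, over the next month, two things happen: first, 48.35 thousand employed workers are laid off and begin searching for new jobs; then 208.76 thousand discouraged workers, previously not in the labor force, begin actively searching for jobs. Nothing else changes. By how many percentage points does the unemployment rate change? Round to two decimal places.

The unemployment rate changes by +9.64 percentage points.

Initially, labor force = 2,063.97 + 201.70 = 2,265.67 thousand, so u = 201.70/2,265.67 = 8.90%.
After the first change, employed falls and unemployed rises by 48.35; labor force unchanged → E = 2,015.62, U = 250.05, labor force = 2,265.67 thousand.
After the second change, unemployed and labor force both rise by 208.76 → E = 2,015.62, U = 458.81, labor force = 2,474.43 thousand.
New unemployment rate = 458.81 / 2,474.43 = 18.54%.
Change = 18.54% − 8.90% = +9.64 percentage points.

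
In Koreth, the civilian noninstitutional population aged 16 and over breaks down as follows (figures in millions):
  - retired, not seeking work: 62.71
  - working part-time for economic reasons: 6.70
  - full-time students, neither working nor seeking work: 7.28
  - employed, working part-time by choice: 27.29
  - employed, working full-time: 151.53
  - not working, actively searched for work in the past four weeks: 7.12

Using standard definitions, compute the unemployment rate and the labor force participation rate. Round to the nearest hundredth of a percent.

Unemployment rate ≈ 3.70%; labor force participation rate ≈ 73.35%.

Employed = 6.70 + 27.29 + 151.53 = 185.52 million (anyone who worked, including part-time for economic reasons, counts as employed).
Unemployed = 7.12 million.
Labor force = 185.52 + 7.12 = 192.64 million.
Not in labor force = 62.71 + 7.28 = 69.99 million (those not working and not actively searching are outside the labor force).
Civilian working-age population = 192.64 + 69.99 = 262.63 million.
Unemployment rate = 7.12 / 192.64 = 3.70%.
Labor force participation rate = 192.64 / 262.63 = 73.35%.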